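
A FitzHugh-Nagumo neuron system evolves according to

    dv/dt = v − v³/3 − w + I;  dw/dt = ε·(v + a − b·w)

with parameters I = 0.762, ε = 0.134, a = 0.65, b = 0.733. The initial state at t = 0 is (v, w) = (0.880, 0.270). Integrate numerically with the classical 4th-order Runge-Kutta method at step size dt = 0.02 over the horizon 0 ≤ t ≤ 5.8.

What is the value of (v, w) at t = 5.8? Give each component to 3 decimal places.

(v, w) = (1.318, 1.458)

t=0.000: state=(0.880, 0.270)
step 1 (dt=0.02): k1=(1.145, 0.179), k2=(1.146, 0.180), k3=(1.146, 0.180), k4=(1.146, 0.181); state += dt/6·(k1+2k2+2k3+k4)
t=0.020: state=(0.903, 0.274)
t=0.040: state=(0.926, 0.277)
t=0.060: state=(0.949, 0.281)
continuing one RK4 step at a time; state shown every 10 steps (Δt=0.2):
t=0.200: state=(1.107, 0.308)
t=0.400: state=(1.316, 0.352)
t=0.600: state=(1.489, 0.400)
t=0.800: state=(1.616, 0.450)
t=1.000: state=(1.699, 0.503)
t=1.200: state=(1.748, 0.556)
t=1.400: state=(1.772, 0.609)
t=1.600: state=(1.779, 0.662)
t=1.800: state=(1.775, 0.713)
t=2.000: state=(1.764, 0.764)
t=2.200: state=(1.749, 0.813)
t=2.400: state=(1.730, 0.860)
t=2.600: state=(1.711, 0.907)
t=2.800: state=(1.690, 0.951)
t=3.000: state=(1.668, 0.995)
t=3.200: state=(1.645, 1.036)
t=3.400: state=(1.622, 1.077)
t=3.600: state=(1.599, 1.116)
t=3.800: state=(1.575, 1.154)
t=4.000: state=(1.551, 1.190)
t=4.200: state=(1.527, 1.225)
t=4.400: state=(1.502, 1.258)
t=4.600: state=(1.477, 1.291)
t=4.800: state=(1.452, 1.322)
t=5.000: state=(1.426, 1.352)
t=5.200: state=(1.400, 1.380)
t=5.400: state=(1.373, 1.407)
t=5.600: state=(1.346, 1.433)
t=5.800: state=(1.318, 1.458)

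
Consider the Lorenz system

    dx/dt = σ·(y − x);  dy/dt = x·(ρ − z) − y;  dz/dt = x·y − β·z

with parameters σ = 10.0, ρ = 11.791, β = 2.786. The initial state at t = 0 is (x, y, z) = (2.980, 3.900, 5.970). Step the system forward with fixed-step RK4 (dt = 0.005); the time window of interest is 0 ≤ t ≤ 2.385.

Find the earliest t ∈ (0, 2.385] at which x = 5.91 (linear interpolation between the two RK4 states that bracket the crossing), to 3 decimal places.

t = 0.212

t=0.000: state=(2.980, 3.900, 5.970)
step 1 (dt=0.005): k1=(9.200, 13.447, -5.010), k2=(9.306, 13.584, -4.785), k3=(9.307, 13.584, -4.784), k4=(9.414, 13.722, -4.557); state += dt/6·(k1+2k2+2k3+k4)
t=0.005: state=(3.027, 3.968, 5.946)
t=0.010: state=(3.074, 4.037, 5.924)
t=0.015: state=(3.123, 4.108, 5.905)
continuing one RK4 step at a time; state shown every 20 steps (Δt=0.1):
t=0.100: state=(4.127, 5.509, 5.985)
t=0.200: state=(5.704, 7.414, 7.349)
t=0.210: state=(5.876, 7.590, 7.576)
next step: t=0.215: state=(5.961, 7.675, 7.695) — x has crossed 5.91
linear interpolation between t=0.210 (5.87561) and t=0.215 (5.96130) → t≈0.212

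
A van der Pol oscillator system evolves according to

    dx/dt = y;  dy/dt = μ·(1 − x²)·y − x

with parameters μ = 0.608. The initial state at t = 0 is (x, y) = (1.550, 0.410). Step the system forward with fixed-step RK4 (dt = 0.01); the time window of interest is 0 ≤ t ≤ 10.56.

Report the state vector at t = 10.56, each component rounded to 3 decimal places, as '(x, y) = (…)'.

t=0.000: state=(1.550, 0.410)
step 1 (dt=0.01): k1=(0.410, -1.900), k2=(0.401, -1.895), k3=(0.401, -1.895), k4=(0.391, -1.890); state += dt/6·(k1+2k2+2k3+k4)
t=0.010: state=(1.554, 0.391)
t=0.020: state=(1.558, 0.372)
t=0.030: state=(1.561, 0.353)
continuing one RK4 step at a time; state shown every 50 steps (Δt=0.5):
t=0.500: state=(1.544, -0.375)
t=1.000: state=(1.221, -0.896)
t=1.500: state=(0.649, -1.408)
t=2.000: state=(-0.204, -1.994)
t=2.500: state=(-1.233, -1.880)
t=3.000: state=(-1.855, -0.543)
t=3.500: state=(-1.858, 0.410)
t=4.000: state=(-1.525, 0.886)
t=4.500: state=(-0.977, 1.324)
t=5.000: state=(-0.171, 1.926)
t=5.500: state=(0.914, 2.252)
t=6.000: state=(1.799, 1.061)
t=6.500: state=(1.980, -0.193)
t=7.000: state=(1.726, -0.755)
t=7.500: state=(1.251, -1.150)
t=8.000: state=(0.553, -1.674)
t=8.500: state=(-0.443, -2.268)
t=9.000: state=(-1.521, -1.726)
t=9.500: state=(-1.992, -0.214)
t=10.000: state=(-1.873, 0.572)
t=10.500: state=(-1.480, 0.983)
t=10.560: state=(-1.420, 1.029)

(x, y) = (-1.420, 1.029)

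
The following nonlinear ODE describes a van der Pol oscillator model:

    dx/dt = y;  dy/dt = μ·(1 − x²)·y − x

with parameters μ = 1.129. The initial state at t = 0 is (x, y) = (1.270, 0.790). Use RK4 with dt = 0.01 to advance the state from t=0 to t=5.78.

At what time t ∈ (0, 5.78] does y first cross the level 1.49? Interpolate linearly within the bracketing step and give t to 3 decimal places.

t = 5.073

t=0.000: state=(1.270, 0.790)
step 1 (dt=0.01): k1=(0.790, -1.817), k2=(0.781, -1.823), k3=(0.781, -1.823), k4=(0.772, -1.829); state += dt/6·(k1+2k2+2k3+k4)
t=0.010: state=(1.278, 0.772)
t=0.020: state=(1.285, 0.753)
t=0.030: state=(1.293, 0.735)
continuing one RK4 step at a time; state shown every 20 steps (Δt=0.2):
t=0.200: state=(1.391, 0.418)
t=0.400: state=(1.439, 0.078)
t=0.600: state=(1.427, -0.194)
t=0.800: state=(1.366, -0.409)
t=1.000: state=(1.265, -0.590)
t=1.200: state=(1.130, -0.763)
t=1.400: state=(0.959, -0.955)
t=1.600: state=(0.746, -1.191)
t=1.800: state=(0.478, -1.502)
t=2.000: state=(0.138, -1.908)
t=2.200: state=(-0.289, -2.367)
t=2.400: state=(-0.797, -2.651)
t=2.600: state=(-1.311, -2.362)
t=2.800: state=(-1.702, -1.493)
t=3.000: state=(-1.907, -0.604)
t=3.200: state=(-1.966, -0.034)
t=3.400: state=(-1.939, 0.272)
t=3.600: state=(-1.866, 0.438)
t=3.800: state=(-1.767, 0.545)
t=4.000: state=(-1.649, 0.632)
t=4.200: state=(-1.514, 0.719)
t=4.400: state=(-1.361, 0.822)
t=4.600: state=(-1.184, 0.953)
t=4.800: state=(-0.977, 1.129)
t=5.000: state=(-0.727, 1.376)
t=5.070: state=(-0.627, 1.485)
next step: t=5.080: state=(-0.612, 1.501) — y has crossed 1.49
linear interpolation between t=5.070 (1.48462) and t=5.080 (1.50120) → t≈5.073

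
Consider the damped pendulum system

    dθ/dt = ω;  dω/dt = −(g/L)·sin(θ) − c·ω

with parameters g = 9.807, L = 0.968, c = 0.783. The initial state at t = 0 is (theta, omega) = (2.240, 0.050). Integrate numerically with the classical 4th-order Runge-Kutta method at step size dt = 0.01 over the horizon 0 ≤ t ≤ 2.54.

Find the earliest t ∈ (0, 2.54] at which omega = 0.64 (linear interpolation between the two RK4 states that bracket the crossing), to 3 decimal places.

t=0.000: state=(2.240, 0.050)
step 1 (dt=0.01): k1=(0.050, -7.985), k2=(0.010, -7.952), k3=(0.010, -7.954), k4=(-0.030, -7.922); state += dt/6·(k1+2k2+2k3+k4)
t=0.010: state=(2.240, -0.030)
t=0.020: state=(2.239, -0.108)
t=0.030: state=(2.238, -0.187)
continuing one RK4 step at a time; state shown every 10 steps (Δt=0.1):
t=0.100: state=(2.206, -0.725)
t=0.200: state=(2.096, -1.482)
t=0.300: state=(1.909, -2.252)
t=0.400: state=(1.645, -3.032)
t=0.500: state=(1.304, -3.769)
t=0.600: state=(0.896, -4.349)
t=0.700: state=(0.445, -4.621)
t=0.800: state=(-0.014, -4.476)
t=0.900: state=(-0.437, -3.915)
t=1.000: state=(-0.787, -3.056)
t=1.100: state=(-1.043, -2.050)
t=1.200: state=(-1.196, -1.015)
t=1.300: state=(-1.247, -0.020)
t=1.370: state=(-1.226, 0.633)
next step: t=1.380: state=(-1.219, 0.723) — omega has crossed 0.64
linear interpolation between t=1.370 (0.63340) and t=1.380 (0.72331) → t≈1.371

t = 1.371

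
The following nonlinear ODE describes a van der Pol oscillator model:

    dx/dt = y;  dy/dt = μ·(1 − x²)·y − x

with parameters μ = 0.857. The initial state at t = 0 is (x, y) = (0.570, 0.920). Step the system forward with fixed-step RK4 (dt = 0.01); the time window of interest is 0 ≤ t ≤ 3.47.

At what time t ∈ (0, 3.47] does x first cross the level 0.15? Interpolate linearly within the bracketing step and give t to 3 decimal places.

t=0.000: state=(0.570, 0.920)
step 1 (dt=0.01): k1=(0.920, -0.038), k2=(0.920, -0.047), k3=(0.920, -0.047), k4=(0.920, -0.056); state += dt/6·(k1+2k2+2k3+k4)
t=0.010: state=(0.579, 0.920)
t=0.020: state=(0.588, 0.919)
t=0.030: state=(0.598, 0.918)
continuing one RK4 step at a time; state shown every 20 steps (Δt=0.2):
t=0.200: state=(0.751, 0.875)
t=0.400: state=(0.915, 0.750)
t=0.600: state=(1.046, 0.558)
t=0.800: state=(1.135, 0.325)
t=1.000: state=(1.176, 0.081)
t=1.200: state=(1.168, -0.152)
t=1.400: state=(1.116, -0.367)
t=1.600: state=(1.022, -0.570)
t=1.800: state=(0.888, -0.772)
t=2.000: state=(0.713, -0.986)
t=2.200: state=(0.492, -1.227)
t=2.400: state=(0.219, -1.502)
t=2.440: state=(0.158, -1.560)
next step: t=2.450: state=(0.142, -1.575) — x has crossed 0.15
linear interpolation between t=2.440 (0.15817) and t=2.450 (0.14249) → t≈2.445

t = 2.445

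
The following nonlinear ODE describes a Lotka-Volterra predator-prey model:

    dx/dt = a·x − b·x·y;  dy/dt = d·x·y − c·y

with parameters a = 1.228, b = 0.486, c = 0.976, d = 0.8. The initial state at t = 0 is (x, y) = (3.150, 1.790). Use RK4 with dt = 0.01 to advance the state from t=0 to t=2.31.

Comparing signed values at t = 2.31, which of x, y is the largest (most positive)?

largest component: y

t=0.000: state=(3.150, 1.790)
step 1 (dt=0.01): k1=(1.128, 2.764), k2=(1.109, 2.793), k3=(1.108, 2.793), k4=(1.089, 2.823); state += dt/6·(k1+2k2+2k3+k4)
t=0.010: state=(3.161, 1.818)
t=0.020: state=(3.172, 1.846)
t=0.030: state=(3.182, 1.876)
continuing one RK4 step at a time; state shown every 10 steps (Δt=0.1):
t=0.100: state=(3.241, 2.097)
t=0.200: state=(3.281, 2.470)
t=0.300: state=(3.256, 2.911)
t=0.400: state=(3.157, 3.414)
t=0.500: state=(2.984, 3.961)
t=0.600: state=(2.746, 4.520)
t=0.700: state=(2.460, 5.050)
t=0.800: state=(2.151, 5.509)
t=0.900: state=(1.844, 5.862)
t=1.000: state=(1.559, 6.091)
t=1.100: state=(1.307, 6.194)
t=1.200: state=(1.093, 6.182)
t=1.300: state=(0.917, 6.076)
t=1.400: state=(0.775, 5.895)
t=1.500: state=(0.662, 5.663)
t=1.600: state=(0.572, 5.395)
t=1.700: state=(0.501, 5.107)
t=1.800: state=(0.445, 4.811)
t=1.900: state=(0.401, 4.513)
t=2.000: state=(0.367, 4.221)
t=2.100: state=(0.340, 3.938)
t=2.200: state=(0.320, 3.668)
t=2.300: state=(0.304, 3.410)
t=2.310: state=(0.303, 3.386)
compare at T: x=0.303, y=3.386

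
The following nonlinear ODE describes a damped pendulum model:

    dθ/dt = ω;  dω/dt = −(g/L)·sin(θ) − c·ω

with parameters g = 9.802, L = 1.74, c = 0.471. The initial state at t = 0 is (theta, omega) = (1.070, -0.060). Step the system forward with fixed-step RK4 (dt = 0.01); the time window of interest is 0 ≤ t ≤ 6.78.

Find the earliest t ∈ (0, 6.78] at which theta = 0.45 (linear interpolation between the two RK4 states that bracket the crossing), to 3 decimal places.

t=0.000: state=(1.070, -0.060)
step 1 (dt=0.01): k1=(-0.060, -4.913), k2=(-0.085, -4.901), k3=(-0.085, -4.901), k4=(-0.109, -4.888); state += dt/6·(k1+2k2+2k3+k4)
t=0.010: state=(1.069, -0.109)
t=0.020: state=(1.068, -0.158)
t=0.030: state=(1.066, -0.206)
continuing one RK4 step at a time; state shown every 25 steps (Δt=0.25):
t=0.250: state=(0.910, -1.178)
t=0.500: state=(0.512, -1.920)
t=0.530: state=(0.454, -1.971)
next step: t=0.540: state=(0.434, -1.986) — theta has crossed 0.45
linear interpolation between t=0.530 (0.45358) and t=0.540 (0.43379) → t≈0.532

t = 0.532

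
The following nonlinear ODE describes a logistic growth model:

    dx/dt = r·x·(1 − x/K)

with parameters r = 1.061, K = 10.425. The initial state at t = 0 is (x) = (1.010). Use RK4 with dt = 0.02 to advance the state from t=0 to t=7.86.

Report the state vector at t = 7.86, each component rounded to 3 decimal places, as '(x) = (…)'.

(x) = (10.402)

t=0.000: state=(1.010)
step 1 (dt=0.02): k1=(0.968), k2=(0.976), k3=(0.976), k4=(0.984); state += dt/6·(k1+2k2+2k3+k4)
t=0.020: state=(1.030)
t=0.040: state=(1.049)
t=0.060: state=(1.070)
continuing one RK4 step at a time; state shown every 25 steps (Δt=0.5):
t=0.500: state=(1.608)
t=1.000: state=(2.467)
t=1.500: state=(3.597)
t=2.000: state=(4.925)
t=2.500: state=(6.292)
t=3.000: state=(7.519)
t=3.500: state=(8.494)
t=4.000: state=(9.195)
t=4.500: state=(9.664)
t=5.000: state=(9.964)
t=5.500: state=(10.149)
t=6.000: state=(10.261)
t=6.500: state=(10.328)
t=7.000: state=(10.367)
t=7.500: state=(10.391)
t=7.860: state=(10.402)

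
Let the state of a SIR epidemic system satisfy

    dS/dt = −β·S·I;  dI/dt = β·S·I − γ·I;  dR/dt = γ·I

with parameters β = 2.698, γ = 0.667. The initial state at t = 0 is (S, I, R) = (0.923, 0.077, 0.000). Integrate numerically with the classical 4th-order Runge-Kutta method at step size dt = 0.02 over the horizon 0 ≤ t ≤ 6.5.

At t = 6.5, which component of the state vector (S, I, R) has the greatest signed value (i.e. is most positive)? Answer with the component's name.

largest component: R

t=0.000: state=(0.923, 0.077, 0.000)
step 1 (dt=0.02): k1=(-0.192, 0.140, 0.051), k2=(-0.195, 0.143, 0.052), k3=(-0.195, 0.143, 0.052), k4=(-0.198, 0.145, 0.053); state += dt/6·(k1+2k2+2k3+k4)
t=0.020: state=(0.919, 0.080, 0.001)
t=0.040: state=(0.915, 0.083, 0.002)
t=0.060: state=(0.911, 0.086, 0.003)
continuing one RK4 step at a time; state shown every 25 steps (Δt=0.5):
t=0.500: state=(0.783, 0.176, 0.041)
t=1.000: state=(0.563, 0.315, 0.122)
t=1.500: state=(0.341, 0.413, 0.246)
t=2.000: state=(0.193, 0.420, 0.387)
t=2.500: state=(0.113, 0.368, 0.519)
t=3.000: state=(0.072, 0.297, 0.630)
t=3.500: state=(0.050, 0.231, 0.718)
t=4.000: state=(0.038, 0.176, 0.786)
t=4.500: state=(0.031, 0.132, 0.837)
t=5.000: state=(0.027, 0.098, 0.875)
t=5.500: state=(0.024, 0.073, 0.903)
t=6.000: state=(0.022, 0.054, 0.924)
t=6.500: state=(0.021, 0.040, 0.940)
compare at T: S=0.021, I=0.040, R=0.940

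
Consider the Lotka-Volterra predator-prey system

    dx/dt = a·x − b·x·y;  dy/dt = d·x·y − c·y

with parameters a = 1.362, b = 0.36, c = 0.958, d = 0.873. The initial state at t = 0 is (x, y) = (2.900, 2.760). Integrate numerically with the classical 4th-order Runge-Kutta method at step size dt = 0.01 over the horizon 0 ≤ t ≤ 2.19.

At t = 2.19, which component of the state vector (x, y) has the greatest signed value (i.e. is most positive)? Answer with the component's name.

t=0.000: state=(2.900, 2.760)
step 1 (dt=0.01): k1=(1.068, 4.343), k2=(1.048, 4.391), k3=(1.047, 4.391), k4=(1.026, 4.438); state += dt/6·(k1+2k2+2k3+k4)
t=0.010: state=(2.910, 2.804)
t=0.020: state=(2.921, 2.849)
t=0.030: state=(2.930, 2.895)
continuing one RK4 step at a time; state shown every 10 steps (Δt=0.1):
t=0.100: state=(2.984, 3.243)
t=0.200: state=(3.011, 3.830)
t=0.300: state=(2.970, 4.521)
t=0.400: state=(2.852, 5.300)
t=0.500: state=(2.661, 6.129)
t=0.600: state=(2.409, 6.951)
t=0.700: state=(2.120, 7.698)
t=0.800: state=(1.821, 8.308)
t=0.900: state=(1.534, 8.738)
t=1.000: state=(1.277, 8.974)
t=1.100: state=(1.058, 9.027)
t=1.200: state=(0.877, 8.923)
t=1.300: state=(0.732, 8.695)
t=1.400: state=(0.617, 8.378)
t=1.500: state=(0.526, 8.001)
t=1.600: state=(0.455, 7.587)
t=1.700: state=(0.400, 7.156)
t=1.800: state=(0.357, 6.720)
t=1.900: state=(0.324, 6.290)
t=2.000: state=(0.298, 5.872)
t=2.100: state=(0.279, 5.472)
t=2.190: state=(0.265, 5.128)
compare at T: x=0.265, y=5.128

largest component: y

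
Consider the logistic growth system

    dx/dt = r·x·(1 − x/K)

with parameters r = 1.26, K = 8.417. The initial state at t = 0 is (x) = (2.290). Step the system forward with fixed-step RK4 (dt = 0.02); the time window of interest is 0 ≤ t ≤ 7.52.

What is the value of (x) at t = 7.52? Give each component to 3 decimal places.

t=0.000: state=(2.290)
step 1 (dt=0.02): k1=(2.100), k2=(2.112), k3=(2.112), k4=(2.124); state += dt/6·(k1+2k2+2k3+k4)
t=0.020: state=(2.332)
t=0.040: state=(2.375)
t=0.060: state=(2.418)
continuing one RK4 step at a time; state shown every 25 steps (Δt=0.5):
t=0.500: state=(3.471)
t=1.000: state=(4.785)
t=1.500: state=(5.994)
t=2.000: state=(6.926)
t=2.500: state=(7.551)
t=3.000: state=(7.933)
t=3.500: state=(8.152)
t=4.000: state=(8.274)
t=4.500: state=(8.340)
t=5.000: state=(8.376)
t=5.500: state=(8.395)
t=6.000: state=(8.405)
t=6.500: state=(8.411)
t=7.000: state=(8.414)
t=7.500: state=(8.415)
t=7.520: state=(8.415)

(x) = (8.415)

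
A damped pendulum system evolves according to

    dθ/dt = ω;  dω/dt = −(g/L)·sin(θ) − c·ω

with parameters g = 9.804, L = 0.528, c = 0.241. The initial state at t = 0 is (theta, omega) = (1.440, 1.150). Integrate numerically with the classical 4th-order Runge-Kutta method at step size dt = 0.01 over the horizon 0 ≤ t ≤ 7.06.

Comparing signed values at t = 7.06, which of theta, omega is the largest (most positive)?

largest component: omega

t=0.000: state=(1.440, 1.150)
step 1 (dt=0.01): k1=(1.150, -18.687), k2=(1.057, -18.678), k3=(1.057, -18.677), k4=(0.963, -18.666); state += dt/6·(k1+2k2+2k3+k4)
t=0.010: state=(1.451, 0.963)
t=0.020: state=(1.459, 0.777)
t=0.030: state=(1.466, 0.590)
continuing one RK4 step at a time; state shown every 25 steps (Δt=0.25):
t=0.250: state=(1.156, -3.330)
t=0.500: state=(-0.047, -5.511)
t=0.750: state=(-1.136, -2.559)
t=1.000: state=(-1.216, 1.888)
t=1.250: state=(-0.296, 4.946)
t=1.500: state=(0.841, 3.342)
t=1.750: state=(1.165, -0.833)
t=2.000: state=(0.486, -4.227)
t=2.250: state=(-0.602, -3.652)
t=2.500: state=(-1.070, 0.105)
t=2.750: state=(-0.575, 3.570)
t=3.000: state=(0.426, 3.668)
t=3.250: state=(0.964, 0.362)
t=3.500: state=(0.602, -3.032)
t=3.750: state=(-0.305, -3.525)
t=4.000: state=(-0.865, -0.632)
t=4.250: state=(-0.594, 2.615)
t=4.500: state=(0.225, 3.309)
t=4.750: state=(0.777, 0.759)
t=5.000: state=(0.565, -2.298)
t=5.250: state=(-0.177, -3.066)
t=5.500: state=(-0.702, -0.789)
t=5.750: state=(-0.525, 2.060)
t=6.000: state=(0.150, 2.819)
t=6.250: state=(0.637, 0.753)
t=6.500: state=(0.480, -1.882)
t=6.750: state=(-0.138, -2.578)
t=7.000: state=(-0.582, -0.676)
t=7.060: state=(-0.604, -0.046)
compare at T: theta=-0.604, omega=-0.046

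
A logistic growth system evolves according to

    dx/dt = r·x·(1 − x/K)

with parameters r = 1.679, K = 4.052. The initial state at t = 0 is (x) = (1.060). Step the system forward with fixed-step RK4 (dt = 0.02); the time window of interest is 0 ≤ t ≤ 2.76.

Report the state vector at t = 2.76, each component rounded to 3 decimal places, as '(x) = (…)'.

(x) = (3.944)

t=0.000: state=(1.060)
step 1 (dt=0.02): k1=(1.314), k2=(1.325), k3=(1.325), k4=(1.335); state += dt/6·(k1+2k2+2k3+k4)
t=0.020: state=(1.086)
t=0.040: state=(1.113)
t=0.060: state=(1.141)
continuing one RK4 step at a time; state shown every 5 steps (Δt=0.1):
t=0.100: state=(1.197)
t=0.200: state=(1.343)
t=0.300: state=(1.498)
t=0.400: state=(1.659)
t=0.500: state=(1.826)
t=0.600: state=(1.995)
t=0.700: state=(2.165)
t=0.800: state=(2.333)
t=0.900: state=(2.497)
t=1.000: state=(2.654)
t=1.100: state=(2.804)
t=1.200: state=(2.944)
t=1.300: state=(3.074)
t=1.400: state=(3.193)
t=1.500: state=(3.301)
t=1.600: state=(3.398)
t=1.700: state=(3.485)
t=1.800: state=(3.562)
t=1.900: state=(3.630)
t=2.000: state=(3.690)
t=2.100: state=(3.741)
t=2.200: state=(3.786)
t=2.300: state=(3.825)
t=2.400: state=(3.858)
t=2.500: state=(3.887)
t=2.600: state=(3.912)
t=2.700: state=(3.933)
t=2.760: state=(3.944)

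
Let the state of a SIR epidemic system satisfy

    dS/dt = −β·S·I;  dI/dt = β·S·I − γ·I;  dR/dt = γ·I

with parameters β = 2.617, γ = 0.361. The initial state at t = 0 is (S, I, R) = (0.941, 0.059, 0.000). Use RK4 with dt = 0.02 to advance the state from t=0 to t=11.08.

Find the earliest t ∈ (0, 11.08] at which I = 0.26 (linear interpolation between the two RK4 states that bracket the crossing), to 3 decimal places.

t = 0.804

t=0.000: state=(0.941, 0.059, 0.000)
step 1 (dt=0.02): k1=(-0.145, 0.124, 0.021), k2=(-0.148, 0.126, 0.022), k3=(-0.148, 0.126, 0.022), k4=(-0.151, 0.129, 0.022); state += dt/6·(k1+2k2+2k3+k4)
t=0.020: state=(0.938, 0.062, 0.000)
t=0.040: state=(0.935, 0.064, 0.001)
t=0.060: state=(0.932, 0.067, 0.001)
continuing one RK4 step at a time; state shown every 25 steps (Δt=0.5):
t=0.500: state=(0.824, 0.158, 0.018)
t=0.800: state=(0.701, 0.259, 0.041)
next step: t=0.820: state=(0.691, 0.266, 0.043) — I has crossed 0.26
linear interpolation between t=0.800 (0.25855) and t=0.820 (0.26621) → t≈0.804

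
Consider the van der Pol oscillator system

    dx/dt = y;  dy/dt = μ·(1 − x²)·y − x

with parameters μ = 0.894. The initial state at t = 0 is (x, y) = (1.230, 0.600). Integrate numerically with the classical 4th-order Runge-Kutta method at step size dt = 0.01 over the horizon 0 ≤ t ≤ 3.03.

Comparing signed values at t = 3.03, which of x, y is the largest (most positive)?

largest component: y

t=0.000: state=(1.230, 0.600)
step 1 (dt=0.01): k1=(0.600, -1.505), k2=(0.592, -1.509), k3=(0.592, -1.508), k4=(0.585, -1.512); state += dt/6·(k1+2k2+2k3+k4)
t=0.010: state=(1.236, 0.585)
t=0.020: state=(1.242, 0.570)
t=0.030: state=(1.247, 0.555)
continuing one RK4 step at a time; state shown every 10 steps (Δt=0.1):
t=0.100: state=(1.282, 0.447)
t=0.200: state=(1.319, 0.294)
t=0.300: state=(1.341, 0.146)
t=0.400: state=(1.349, 0.006)
t=0.500: state=(1.343, -0.125)
t=0.600: state=(1.324, -0.245)
t=0.700: state=(1.294, -0.357)
t=0.800: state=(1.253, -0.462)
t=0.900: state=(1.202, -0.561)
t=1.000: state=(1.141, -0.658)
t=1.100: state=(1.070, -0.755)
t=1.200: state=(0.990, -0.853)
t=1.300: state=(0.900, -0.957)
t=1.400: state=(0.798, -1.067)
t=1.500: state=(0.686, -1.186)
t=1.600: state=(0.561, -1.317)
t=1.700: state=(0.422, -1.460)
t=1.800: state=(0.268, -1.615)
t=1.900: state=(0.099, -1.780)
t=2.000: state=(-0.088, -1.947)
t=2.100: state=(-0.290, -2.102)
t=2.200: state=(-0.507, -2.225)
t=2.300: state=(-0.733, -2.286)
t=2.400: state=(-0.961, -2.258)
t=2.500: state=(-1.181, -2.121)
t=2.600: state=(-1.382, -1.877)
t=2.700: state=(-1.554, -1.552)
t=2.800: state=(-1.691, -1.189)
t=2.900: state=(-1.792, -0.831)
t=3.000: state=(-1.858, -0.510)
t=3.030: state=(-1.872, -0.423)
compare at T: x=-1.872, y=-0.423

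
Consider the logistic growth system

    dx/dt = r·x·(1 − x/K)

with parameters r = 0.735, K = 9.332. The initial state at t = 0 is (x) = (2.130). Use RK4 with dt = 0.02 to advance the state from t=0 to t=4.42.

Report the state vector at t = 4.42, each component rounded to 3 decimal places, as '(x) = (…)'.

t=0.000: state=(2.130)
step 1 (dt=0.02): k1=(1.208), k2=(1.213), k3=(1.213), k4=(1.218); state += dt/6·(k1+2k2+2k3+k4)
t=0.020: state=(2.154)
t=0.040: state=(2.179)
t=0.060: state=(2.203)
continuing one RK4 step at a time; state shown every 10 steps (Δt=0.2):
t=0.200: state=(2.381)
t=0.400: state=(2.651)
t=0.600: state=(2.939)
t=0.800: state=(3.242)
t=1.000: state=(3.560)
t=1.200: state=(3.889)
t=1.400: state=(4.226)
t=1.600: state=(4.567)
t=1.800: state=(4.910)
t=2.000: state=(5.250)
t=2.200: state=(5.584)
t=2.400: state=(5.909)
t=2.600: state=(6.221)
t=2.800: state=(6.518)
t=3.000: state=(6.798)
t=3.200: state=(7.060)
t=3.400: state=(7.303)
t=3.600: state=(7.527)
t=3.800: state=(7.731)
t=4.000: state=(7.917)
t=4.200: state=(8.084)
t=4.400: state=(8.235)
t=4.420: state=(8.249)

(x) = (8.249)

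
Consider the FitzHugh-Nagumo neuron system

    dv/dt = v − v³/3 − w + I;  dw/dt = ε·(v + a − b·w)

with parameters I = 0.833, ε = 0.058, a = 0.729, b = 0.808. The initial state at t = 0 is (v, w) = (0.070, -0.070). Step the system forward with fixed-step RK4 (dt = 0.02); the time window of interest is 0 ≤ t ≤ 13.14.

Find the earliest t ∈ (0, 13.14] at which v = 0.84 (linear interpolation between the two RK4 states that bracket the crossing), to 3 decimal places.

t = 0.610

t=0.000: state=(0.070, -0.070)
step 1 (dt=0.02): k1=(0.973, 0.050), k2=(0.982, 0.050), k3=(0.982, 0.050), k4=(0.991, 0.051); state += dt/6·(k1+2k2+2k3+k4)
t=0.020: state=(0.090, -0.069)
t=0.040: state=(0.110, -0.068)
t=0.060: state=(0.130, -0.067)
continuing one RK4 step at a time; state shown every 25 steps (Δt=0.5):
t=0.500: state=(0.678, -0.037)
t=0.600: state=(0.825, -0.029)
next step: t=0.620: state=(0.855, -0.027) — v has crossed 0.84
linear interpolation between t=0.600 (0.82539) and t=0.620 (0.85545) → t≈0.610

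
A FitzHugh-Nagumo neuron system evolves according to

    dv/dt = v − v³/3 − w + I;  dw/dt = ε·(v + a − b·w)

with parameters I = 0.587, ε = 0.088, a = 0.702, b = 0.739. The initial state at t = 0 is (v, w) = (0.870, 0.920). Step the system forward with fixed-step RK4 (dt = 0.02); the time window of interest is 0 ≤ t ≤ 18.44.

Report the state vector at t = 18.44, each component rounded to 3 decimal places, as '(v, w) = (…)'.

(v, w) = (-1.501, 0.150)

t=0.000: state=(0.870, 0.920)
step 1 (dt=0.02): k1=(0.317, 0.079), k2=(0.317, 0.079), k3=(0.317, 0.079), k4=(0.317, 0.079); state += dt/6·(k1+2k2+2k3+k4)
t=0.020: state=(0.876, 0.922)
t=0.040: state=(0.883, 0.923)
t=0.060: state=(0.889, 0.925)
continuing one RK4 step at a time; state shown every 50 steps (Δt=1):
t=1.000: state=(1.153, 1.009)
t=2.000: state=(1.287, 1.110)
t=3.000: state=(1.285, 1.211)
t=4.000: state=(1.212, 1.301)
t=5.000: state=(1.098, 1.377)
t=6.000: state=(0.940, 1.438)
t=7.000: state=(0.703, 1.478)
t=8.000: state=(0.263, 1.488)
t=9.000: state=(-0.785, 1.437)
t=10.000: state=(-1.870, 1.284)
t=11.000: state=(-1.959, 1.097)
t=12.000: state=(-1.904, 0.923)
t=13.000: state=(-1.842, 0.765)
t=14.000: state=(-1.779, 0.623)
t=15.000: state=(-1.717, 0.494)
t=16.000: state=(-1.654, 0.379)
t=17.000: state=(-1.592, 0.277)
t=18.000: state=(-1.529, 0.187)
t=18.440: state=(-1.501, 0.150)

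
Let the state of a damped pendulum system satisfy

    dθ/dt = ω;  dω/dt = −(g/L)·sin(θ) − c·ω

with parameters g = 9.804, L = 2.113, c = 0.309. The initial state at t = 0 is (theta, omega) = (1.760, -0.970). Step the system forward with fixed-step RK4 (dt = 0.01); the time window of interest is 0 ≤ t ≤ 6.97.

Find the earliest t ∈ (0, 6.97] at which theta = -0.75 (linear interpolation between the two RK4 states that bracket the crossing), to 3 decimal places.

t = 1.029

t=0.000: state=(1.760, -0.970)
step 1 (dt=0.01): k1=(-0.970, -4.257), k2=(-0.991, -4.255), k3=(-0.991, -4.255), k4=(-1.013, -4.253); state += dt/6·(k1+2k2+2k3+k4)
t=0.010: state=(1.750, -1.013)
t=0.020: state=(1.740, -1.055)
t=0.030: state=(1.729, -1.098)
continuing one RK4 step at a time; state shown every 25 steps (Δt=0.25):
t=0.250: state=(1.386, -2.007)
t=0.500: state=(0.773, -2.834)
t=0.750: state=(0.021, -3.044)
t=1.000: state=(-0.680, -2.447)
t=1.020: state=(-0.728, -2.372)
next step: t=1.030: state=(-0.752, -2.333) — theta has crossed -0.75
linear interpolation between t=1.020 (-0.72816) and t=1.030 (-0.75169) → t≈1.029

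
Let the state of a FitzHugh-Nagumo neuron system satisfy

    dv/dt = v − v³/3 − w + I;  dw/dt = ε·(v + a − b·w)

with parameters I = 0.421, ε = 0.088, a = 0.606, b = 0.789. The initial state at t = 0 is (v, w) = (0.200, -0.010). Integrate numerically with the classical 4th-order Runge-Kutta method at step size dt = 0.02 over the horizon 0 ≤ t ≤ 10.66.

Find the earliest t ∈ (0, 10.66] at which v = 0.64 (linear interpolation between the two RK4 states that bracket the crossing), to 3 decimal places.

t = 0.561

t=0.000: state=(0.200, -0.010)
step 1 (dt=0.02): k1=(0.628, 0.072), k2=(0.634, 0.072), k3=(0.634, 0.072), k4=(0.639, 0.073); state += dt/6·(k1+2k2+2k3+k4)
t=0.020: state=(0.213, -0.009)
t=0.040: state=(0.226, -0.007)
t=0.060: state=(0.239, -0.006)
continuing one RK4 step at a time; state shown every 25 steps (Δt=0.5):
t=0.500: state=(0.584, 0.033)
t=0.560: state=(0.639, 0.039)
next step: t=0.580: state=(0.658, 0.041) — v has crossed 0.64
linear interpolation between t=0.560 (0.63917) and t=0.580 (0.65794) → t≈0.561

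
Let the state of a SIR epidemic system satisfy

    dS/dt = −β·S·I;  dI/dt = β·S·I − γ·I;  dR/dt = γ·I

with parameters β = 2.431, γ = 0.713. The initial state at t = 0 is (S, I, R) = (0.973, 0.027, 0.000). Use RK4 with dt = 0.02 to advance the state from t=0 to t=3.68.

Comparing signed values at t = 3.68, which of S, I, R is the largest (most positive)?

largest component: R

t=0.000: state=(0.973, 0.027, 0.000)
step 1 (dt=0.02): k1=(-0.064, 0.045, 0.019), k2=(-0.065, 0.045, 0.020), k3=(-0.065, 0.045, 0.020), k4=(-0.066, 0.046, 0.020); state += dt/6·(k1+2k2+2k3+k4)
t=0.020: state=(0.972, 0.028, 0.000)
t=0.040: state=(0.970, 0.029, 0.001)
t=0.060: state=(0.969, 0.030, 0.001)
continuing one RK4 step at a time; state shown every 10 steps (Δt=0.2):
t=0.200: state=(0.958, 0.037, 0.005)
t=0.400: state=(0.938, 0.051, 0.011)
t=0.600: state=(0.911, 0.070, 0.019)
t=0.800: state=(0.875, 0.094, 0.031)
t=1.000: state=(0.830, 0.123, 0.046)
t=1.200: state=(0.776, 0.158, 0.066)
t=1.400: state=(0.712, 0.196, 0.092)
t=1.600: state=(0.641, 0.237, 0.123)
t=1.800: state=(0.566, 0.275, 0.159)
t=2.000: state=(0.491, 0.309, 0.201)
t=2.200: state=(0.420, 0.334, 0.247)
t=2.400: state=(0.355, 0.349, 0.295)
t=2.600: state=(0.299, 0.355, 0.346)
t=2.800: state=(0.252, 0.352, 0.396)
t=3.000: state=(0.213, 0.341, 0.446)
t=3.200: state=(0.181, 0.326, 0.493)
t=3.400: state=(0.155, 0.306, 0.538)
t=3.600: state=(0.134, 0.285, 0.581)
t=3.680: state=(0.127, 0.276, 0.597)
compare at T: S=0.127, I=0.276, R=0.597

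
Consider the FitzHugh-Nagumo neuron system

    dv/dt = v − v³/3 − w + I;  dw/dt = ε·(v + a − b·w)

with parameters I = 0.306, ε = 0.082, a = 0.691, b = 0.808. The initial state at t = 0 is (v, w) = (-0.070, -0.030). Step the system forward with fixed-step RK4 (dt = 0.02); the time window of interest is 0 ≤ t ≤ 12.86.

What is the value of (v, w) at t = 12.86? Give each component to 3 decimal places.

t=0.000: state=(-0.070, -0.030)
step 1 (dt=0.02): k1=(0.266, 0.053), k2=(0.268, 0.053), k3=(0.268, 0.053), k4=(0.270, 0.053); state += dt/6·(k1+2k2+2k3+k4)
t=0.020: state=(-0.065, -0.029)
t=0.040: state=(-0.059, -0.028)
t=0.060: state=(-0.054, -0.027)
continuing one RK4 step at a time; state shown every 25 steps (Δt=0.5):
t=0.500: state=(0.094, -0.001)
t=1.000: state=(0.342, 0.036)
t=1.500: state=(0.696, 0.083)
t=2.000: state=(1.115, 0.145)
t=2.500: state=(1.455, 0.220)
t=3.000: state=(1.627, 0.303)
t=3.500: state=(1.676, 0.388)
t=4.000: state=(1.668, 0.471)
t=4.500: state=(1.638, 0.550)
t=5.000: state=(1.599, 0.626)
t=5.500: state=(1.556, 0.697)
t=6.000: state=(1.509, 0.764)
t=6.500: state=(1.461, 0.827)
t=7.000: state=(1.410, 0.885)
t=7.500: state=(1.357, 0.940)
t=8.000: state=(1.300, 0.991)
t=8.500: state=(1.239, 1.038)
t=9.000: state=(1.173, 1.080)
t=9.500: state=(1.099, 1.119)
t=10.000: state=(1.015, 1.153)
t=10.500: state=(0.917, 1.182)
t=11.000: state=(0.795, 1.206)
t=11.500: state=(0.638, 1.224)
t=12.000: state=(0.417, 1.233)
t=12.500: state=(0.079, 1.232)
t=12.860: state=(-0.285, 1.220)

(v, w) = (-0.285, 1.220)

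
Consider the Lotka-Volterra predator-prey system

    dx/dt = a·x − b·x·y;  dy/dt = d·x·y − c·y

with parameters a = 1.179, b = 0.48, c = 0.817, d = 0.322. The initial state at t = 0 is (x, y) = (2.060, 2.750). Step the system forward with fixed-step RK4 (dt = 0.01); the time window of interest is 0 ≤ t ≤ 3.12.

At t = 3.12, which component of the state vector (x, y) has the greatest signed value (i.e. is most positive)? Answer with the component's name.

t=0.000: state=(2.060, 2.750)
step 1 (dt=0.01): k1=(-0.290, -0.423), k2=(-0.288, -0.424), k3=(-0.288, -0.424), k4=(-0.286, -0.425); state += dt/6·(k1+2k2+2k3+k4)
t=0.010: state=(2.057, 2.746)
t=0.020: state=(2.054, 2.742)
t=0.030: state=(2.051, 2.737)
continuing one RK4 step at a time; state shown every 20 steps (Δt=0.2):
t=0.200: state=(2.011, 2.662)
t=0.400: state=(1.980, 2.571)
t=0.600: state=(1.967, 2.479)
t=0.800: state=(1.972, 2.390)
t=1.000: state=(1.992, 2.306)
t=1.200: state=(2.029, 2.229)
t=1.400: state=(2.081, 2.160)
t=1.600: state=(2.147, 2.102)
t=1.800: state=(2.226, 2.055)
t=2.000: state=(2.318, 2.020)
t=2.200: state=(2.420, 1.998)
t=2.400: state=(2.530, 1.990)
t=2.600: state=(2.645, 1.996)
t=2.800: state=(2.762, 2.018)
t=3.000: state=(2.876, 2.055)
t=3.120: state=(2.941, 2.085)
compare at T: x=2.941, y=2.085

largest component: x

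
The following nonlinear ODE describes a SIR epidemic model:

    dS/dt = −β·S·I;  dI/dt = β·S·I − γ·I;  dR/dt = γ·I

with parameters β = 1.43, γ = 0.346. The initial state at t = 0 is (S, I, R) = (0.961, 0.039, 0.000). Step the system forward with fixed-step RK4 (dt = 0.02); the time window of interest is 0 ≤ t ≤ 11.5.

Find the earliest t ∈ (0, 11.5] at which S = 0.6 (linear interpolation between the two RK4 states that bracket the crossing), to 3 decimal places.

t = 2.398

t=0.000: state=(0.961, 0.039, 0.000)
step 1 (dt=0.02): k1=(-0.054, 0.040, 0.013), k2=(-0.054, 0.040, 0.014), k3=(-0.054, 0.040, 0.014), k4=(-0.055, 0.041, 0.014); state += dt/6·(k1+2k2+2k3+k4)
t=0.020: state=(0.960, 0.040, 0.000)
t=0.040: state=(0.959, 0.041, 0.001)
t=0.060: state=(0.958, 0.041, 0.001)
continuing one RK4 step at a time; state shown every 25 steps (Δt=0.5):
t=0.500: state=(0.927, 0.064, 0.009)
t=1.000: state=(0.874, 0.103, 0.023)
t=1.500: state=(0.796, 0.158, 0.045)
t=2.000: state=(0.694, 0.227, 0.079)
t=2.380: state=(0.604, 0.283, 0.112)
next step: t=2.400: state=(0.600, 0.286, 0.114) — S has crossed 0.6
linear interpolation between t=2.380 (0.60442) and t=2.400 (0.59952) → t≈2.398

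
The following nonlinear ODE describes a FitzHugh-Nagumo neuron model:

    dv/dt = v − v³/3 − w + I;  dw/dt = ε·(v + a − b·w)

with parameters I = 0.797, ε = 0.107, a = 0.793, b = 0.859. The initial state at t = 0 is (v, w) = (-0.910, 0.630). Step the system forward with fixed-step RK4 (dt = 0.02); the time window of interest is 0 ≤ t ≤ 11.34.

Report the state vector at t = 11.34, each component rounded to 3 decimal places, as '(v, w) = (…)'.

t=0.000: state=(-0.910, 0.630)
step 1 (dt=0.02): k1=(-0.492, -0.070), k2=(-0.492, -0.071), k3=(-0.492, -0.071), k4=(-0.492, -0.071); state += dt/6·(k1+2k2+2k3+k4)
t=0.020: state=(-0.920, 0.629)
t=0.040: state=(-0.930, 0.627)
t=0.060: state=(-0.940, 0.626)
continuing one RK4 step at a time; state shown every 25 steps (Δt=0.5):
t=0.500: state=(-1.147, 0.589)
t=1.000: state=(-1.330, 0.539)
t=1.500: state=(-1.435, 0.484)
t=2.000: state=(-1.476, 0.427)
t=2.500: state=(-1.477, 0.372)
t=3.000: state=(-1.458, 0.320)
t=3.500: state=(-1.428, 0.272)
t=4.000: state=(-1.391, 0.227)
t=4.500: state=(-1.352, 0.187)
t=5.000: state=(-1.310, 0.150)
t=5.500: state=(-1.266, 0.118)
t=6.000: state=(-1.220, 0.089)
t=6.500: state=(-1.172, 0.064)
t=7.000: state=(-1.122, 0.042)
t=7.500: state=(-1.069, 0.025)
t=8.000: state=(-1.011, 0.011)
t=8.500: state=(-0.948, 0.000)
t=9.000: state=(-0.878, -0.006)
t=9.500: state=(-0.796, -0.008)
t=10.000: state=(-0.698, -0.005)
t=10.500: state=(-0.574, 0.003)
t=11.000: state=(-0.408, 0.018)
t=11.340: state=(-0.255, 0.034)

(v, w) = (-0.255, 0.034)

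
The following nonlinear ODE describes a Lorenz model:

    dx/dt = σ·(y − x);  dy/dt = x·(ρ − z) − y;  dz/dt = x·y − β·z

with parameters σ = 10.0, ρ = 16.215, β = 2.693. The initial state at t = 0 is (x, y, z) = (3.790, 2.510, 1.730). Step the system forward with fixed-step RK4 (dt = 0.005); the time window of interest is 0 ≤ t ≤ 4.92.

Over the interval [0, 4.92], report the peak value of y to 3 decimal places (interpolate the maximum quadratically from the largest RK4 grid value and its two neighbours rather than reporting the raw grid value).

max y = 15.008

t=0.000: state=(3.790, 2.510, 1.730)
step 1 (dt=0.005): k1=(-12.800, 52.388, 4.854), k2=(-11.170, 51.748, 5.233), k3=(-11.227, 51.805, 5.235), k4=(-9.648, 51.218, 5.610); state += dt/6·(k1+2k2+2k3+k4)
t=0.005: state=(3.734, 2.769, 1.756)
t=0.010: state=(3.693, 3.023, 1.786)
t=0.015: state=(3.667, 3.272, 1.820)
continuing one RK4 step at a time; state shown every 40 steps (Δt=0.2):
t=0.200: state=(8.713, 13.421, 8.802)
t=0.400: state=(9.577, 3.877, 24.559)
t=0.600: state=(1.013, -0.709, 14.766)
t=0.800: state=(-0.362, -0.625, 8.611)
t=1.000: state=(-1.108, -1.739, 5.155)
t=1.200: state=(-3.764, -6.137, 4.448)
t=1.400: state=(-10.742, -13.702, 15.822)
t=1.600: state=(-6.366, -1.554, 21.182)
t=1.800: state=(-1.205, -0.481, 12.606)
t=2.000: state=(-1.126, -1.550, 7.508)
t=2.200: state=(-3.078, -4.839, 5.381)
t=2.400: state=(-8.966, -12.543, 11.997)
t=2.600: state=(-8.486, -4.161, 22.340)
t=2.800: state=(-2.169, -0.916, 14.252)
t=3.000: state=(-1.761, -2.274, 8.711)
t=3.200: state=(-4.204, -6.328, 7.013)
t=3.400: state=(-9.825, -12.019, 15.720)
t=3.600: state=(-6.797, -3.094, 20.349)
t=3.800: state=(-2.464, -1.872, 13.046)
t=4.000: state=(-3.081, -4.168, 8.777)
t=4.200: state=(-6.963, -9.635, 10.676)
t=4.400: state=(-9.428, -7.801, 20.386)
t=4.600: state=(-4.279, -2.436, 16.364)
t=4.800: state=(-3.180, -3.654, 10.993)
t=4.920: state=(-4.323, -5.752, 9.743)
largest grid value and its neighbours: y(0.250)=14.99802, y(0.255)=15.00683, y(0.260)=14.98130
parabola through these three points peaks at t≈0.254 with y≈15.00785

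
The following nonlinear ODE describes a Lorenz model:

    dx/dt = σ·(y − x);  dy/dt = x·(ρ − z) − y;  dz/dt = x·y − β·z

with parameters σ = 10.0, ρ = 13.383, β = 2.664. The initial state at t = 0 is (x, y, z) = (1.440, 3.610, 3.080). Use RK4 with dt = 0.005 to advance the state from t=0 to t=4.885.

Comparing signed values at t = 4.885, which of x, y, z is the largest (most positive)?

t=0.000: state=(1.440, 3.610, 3.080)
step 1 (dt=0.005): k1=(21.700, 11.226, -3.007), k2=(21.438, 11.768, -2.749), k3=(21.458, 11.759, -2.751), k4=(21.215, 12.294, -2.492); state += dt/6·(k1+2k2+2k3+k4)
t=0.005: state=(1.547, 3.669, 3.066)
t=0.010: state=(1.652, 3.733, 3.055)
t=0.015: state=(1.755, 3.802, 3.047)
continuing one RK4 step at a time; state shown every 40 steps (Δt=0.2):
t=0.200: state=(6.105, 9.159, 5.774)
t=0.400: state=(9.954, 8.631, 18.249)
t=0.600: state=(3.737, 1.198, 15.025)
t=0.800: state=(1.542, 1.434, 9.195)
t=1.000: state=(2.308, 3.162, 6.040)
t=1.200: state=(5.289, 7.468, 6.732)
t=1.400: state=(9.034, 9.307, 15.228)
t=1.600: state=(5.386, 2.958, 15.752)
t=1.800: state=(2.764, 2.486, 10.581)
t=2.000: state=(3.520, 4.478, 7.803)
t=2.200: state=(6.411, 8.132, 9.671)
t=2.400: state=(7.939, 7.137, 15.603)
t=2.600: state=(4.839, 3.435, 13.987)
t=2.800: state=(3.644, 3.778, 10.277)
t=3.000: state=(4.979, 6.089, 9.283)
t=3.200: state=(7.202, 7.879, 12.637)
t=3.400: state=(6.472, 5.300, 14.836)
t=3.600: state=(4.498, 3.993, 12.270)
t=3.800: state=(4.599, 5.132, 10.245)
t=4.000: state=(6.169, 7.004, 11.245)
t=4.200: state=(6.835, 6.492, 13.928)
t=4.400: state=(5.422, 4.695, 13.342)
t=4.600: state=(4.745, 4.828, 11.346)
t=4.800: state=(5.551, 6.166, 11.035)
t=4.885: state=(6.070, 6.641, 11.650)
compare at T: x=6.070, y=6.641, z=11.650

largest component: z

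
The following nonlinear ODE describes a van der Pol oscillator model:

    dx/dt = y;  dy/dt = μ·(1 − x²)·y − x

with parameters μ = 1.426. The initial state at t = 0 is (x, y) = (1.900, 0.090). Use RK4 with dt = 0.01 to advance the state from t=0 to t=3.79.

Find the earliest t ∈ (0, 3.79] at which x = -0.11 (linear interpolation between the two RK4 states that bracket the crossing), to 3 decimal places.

t = 2.357

t=0.000: state=(1.900, 0.090)
step 1 (dt=0.01): k1=(0.090, -2.235), k2=(0.079, -2.194), k3=(0.079, -2.195), k4=(0.068, -2.154); state += dt/6·(k1+2k2+2k3+k4)
t=0.010: state=(1.901, 0.068)
t=0.020: state=(1.901, 0.047)
t=0.030: state=(1.902, 0.027)
continuing one RK4 step at a time; state shown every 20 steps (Δt=0.2):
t=0.200: state=(1.883, -0.225)
t=0.400: state=(1.820, -0.381)
t=0.600: state=(1.734, -0.472)
t=0.800: state=(1.633, -0.543)
t=1.000: state=(1.517, -0.614)
t=1.200: state=(1.386, -0.698)
t=1.400: state=(1.237, -0.806)
t=1.600: state=(1.061, -0.956)
t=1.800: state=(0.850, -1.173)
t=2.000: state=(0.585, -1.498)
t=2.200: state=(0.240, -1.986)
t=2.350: state=(-0.093, -2.466)
next step: t=2.360: state=(-0.118, -2.500) — x has crossed -0.11
linear interpolation between t=2.350 (-0.09314) and t=2.360 (-0.11797) → t≈2.357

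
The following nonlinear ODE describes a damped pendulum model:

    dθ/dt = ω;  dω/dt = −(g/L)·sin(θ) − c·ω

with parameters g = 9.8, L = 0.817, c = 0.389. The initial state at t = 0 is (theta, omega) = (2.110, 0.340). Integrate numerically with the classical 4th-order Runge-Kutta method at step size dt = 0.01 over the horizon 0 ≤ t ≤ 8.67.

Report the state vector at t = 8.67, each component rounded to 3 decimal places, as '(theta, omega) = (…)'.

t=0.000: state=(2.110, 0.340)
step 1 (dt=0.01): k1=(0.340, -10.425), k2=(0.288, -10.395), k3=(0.288, -10.396), k4=(0.236, -10.367); state += dt/6·(k1+2k2+2k3+k4)
t=0.010: state=(2.113, 0.236)
t=0.020: state=(2.115, 0.133)
t=0.030: state=(2.116, 0.030)
continuing one RK4 step at a time; state shown every 50 steps (Δt=0.5):
t=0.500: state=(0.989, -4.774)
t=1.000: state=(-1.334, -2.560)
t=1.500: state=(-1.099, 3.259)
t=2.000: state=(0.902, 2.880)
t=2.500: state=(0.935, -2.579)
t=3.000: state=(-0.725, -2.454)
t=3.500: state=(-0.717, 2.315)
t=4.000: state=(0.655, 1.821)
t=4.500: state=(0.497, -2.187)
t=5.000: state=(-0.612, -1.163)
t=5.500: state=(-0.294, 2.039)
t=6.000: state=(0.559, 0.558)
t=6.500: state=(0.119, -1.812)
t=7.000: state=(-0.485, -0.054)
t=7.500: state=(0.019, 1.508)
t=8.000: state=(0.393, -0.325)
t=8.500: state=(-0.116, -1.158)
t=8.670: state=(-0.277, -0.684)

(theta, omega) = (-0.277, -0.684)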